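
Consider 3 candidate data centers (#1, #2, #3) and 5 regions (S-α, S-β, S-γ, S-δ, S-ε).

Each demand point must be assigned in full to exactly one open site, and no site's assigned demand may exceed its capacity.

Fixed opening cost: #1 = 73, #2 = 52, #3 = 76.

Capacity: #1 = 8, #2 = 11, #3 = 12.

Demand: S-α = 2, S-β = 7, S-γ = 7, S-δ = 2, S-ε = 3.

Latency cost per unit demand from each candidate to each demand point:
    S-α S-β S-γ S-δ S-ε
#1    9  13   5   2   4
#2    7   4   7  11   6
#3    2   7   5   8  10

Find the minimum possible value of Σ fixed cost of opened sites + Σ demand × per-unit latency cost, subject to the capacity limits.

229

Open {#2, #3}; cheapest assignment that respects the capacities:
  #2 (cap 11, load 10): S-β, S-ε — cost 7×4 + 3×6 = 46
  #3 (cap 12, load 11): S-α, S-γ, S-δ — cost 2×2 + 7×5 + 2×8 = 55
  Shipping 101, fixed 128 → total 229.
  Any other capacity-feasible assignment to {#2, #3} ships for at least 101.
Compare {#1, #2, #3}: its best feasible assignment gives total 284.
Every other set of open sites that can feasibly serve all demand totals ≥ 284 even under its best assignment. Minimum: 229.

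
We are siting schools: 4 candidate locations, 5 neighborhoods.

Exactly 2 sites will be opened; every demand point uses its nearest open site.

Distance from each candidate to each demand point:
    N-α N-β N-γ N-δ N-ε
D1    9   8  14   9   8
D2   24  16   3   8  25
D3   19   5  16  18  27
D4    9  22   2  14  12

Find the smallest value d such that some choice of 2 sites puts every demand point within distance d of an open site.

Open {D1, D2}.
  Farthest demand point is N-α at distance 9 (to D1); all others are ≤ 9.
With {D1, D4} the worst case is 9.
With {D1, D3} the worst case is 14.
No size-2 selection achieves below 9.

9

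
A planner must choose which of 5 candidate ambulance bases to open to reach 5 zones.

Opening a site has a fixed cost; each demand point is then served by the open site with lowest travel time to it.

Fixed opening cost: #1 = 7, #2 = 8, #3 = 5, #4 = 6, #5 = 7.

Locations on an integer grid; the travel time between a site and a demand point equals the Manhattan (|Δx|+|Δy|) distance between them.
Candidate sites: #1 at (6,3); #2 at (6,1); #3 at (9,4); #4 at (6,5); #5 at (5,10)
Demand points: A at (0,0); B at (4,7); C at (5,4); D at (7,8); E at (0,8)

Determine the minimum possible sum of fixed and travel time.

Open {#4}: assign each demand point to its cheapest open site.
  A→#4 11, B→#4 4, C→#4 2, D→#4 4, E→#4 9
  travel time 30, fixed 6 → total 36.
Compare {#1, #5}: travel time 26 + fixed 14 = 40.
Compare {#2, #4}: travel time 26 + fixed 14 = 40.
Compare {#1}: travel time 34 + fixed 7 = 41.
All other subsets cost ≥ 40. Minimum total cost: 36.

36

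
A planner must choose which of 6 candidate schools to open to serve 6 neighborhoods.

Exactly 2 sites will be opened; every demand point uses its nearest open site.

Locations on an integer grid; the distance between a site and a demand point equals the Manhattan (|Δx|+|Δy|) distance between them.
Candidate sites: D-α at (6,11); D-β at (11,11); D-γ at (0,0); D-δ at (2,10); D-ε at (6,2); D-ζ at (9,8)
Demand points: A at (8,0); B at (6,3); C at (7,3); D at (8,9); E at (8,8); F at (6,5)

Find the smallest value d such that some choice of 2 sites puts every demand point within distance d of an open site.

4

Open {D-ε, D-ζ}.
  Farthest demand point is A at distance 4 (to D-ε); all others are ≤ 4.
With {D-α, D-ε} the worst case is 5.
With {D-β, D-ε} the worst case is 6.
No size-2 selection achieves below 4.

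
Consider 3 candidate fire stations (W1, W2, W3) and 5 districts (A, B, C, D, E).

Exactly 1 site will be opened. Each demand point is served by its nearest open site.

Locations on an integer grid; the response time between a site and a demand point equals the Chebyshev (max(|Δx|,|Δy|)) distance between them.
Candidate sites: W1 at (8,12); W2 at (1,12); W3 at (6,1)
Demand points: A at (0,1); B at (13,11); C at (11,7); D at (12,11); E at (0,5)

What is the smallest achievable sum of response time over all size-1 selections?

33

Open {W1}.
  A→W1 11, B→W1 5, C→W1 5, D→W1 4, E→W1 8  ⇒ total 33.
Compare {W3}: total 38.
Compare {W2}: total 51.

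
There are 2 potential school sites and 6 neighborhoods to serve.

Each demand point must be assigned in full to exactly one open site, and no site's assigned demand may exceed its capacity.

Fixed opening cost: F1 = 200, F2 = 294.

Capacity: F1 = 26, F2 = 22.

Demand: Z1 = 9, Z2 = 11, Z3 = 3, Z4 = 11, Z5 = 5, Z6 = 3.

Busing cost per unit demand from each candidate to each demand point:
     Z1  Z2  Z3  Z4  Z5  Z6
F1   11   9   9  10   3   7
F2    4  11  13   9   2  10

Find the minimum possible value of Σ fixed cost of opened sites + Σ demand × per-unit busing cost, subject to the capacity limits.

Open {F1, F2}; cheapest assignment that respects the capacities:
  F1 (cap 26, load 22): Z2, Z3, Z5, Z6 — cost 11×9 + 3×9 + 5×3 + 3×7 = 162
  F2 (cap 22, load 20): Z1, Z4 — cost 9×4 + 11×9 = 135
  Shipping 297, fixed 494 → total 791.
  Any other capacity-feasible assignment to {F1, F2} ships for at least 297.
Total demand is 42 and no other set of sites has combined capacity ≥ 42, so {F1, F2} is the only feasible choice of open sites. Minimum: 791.

791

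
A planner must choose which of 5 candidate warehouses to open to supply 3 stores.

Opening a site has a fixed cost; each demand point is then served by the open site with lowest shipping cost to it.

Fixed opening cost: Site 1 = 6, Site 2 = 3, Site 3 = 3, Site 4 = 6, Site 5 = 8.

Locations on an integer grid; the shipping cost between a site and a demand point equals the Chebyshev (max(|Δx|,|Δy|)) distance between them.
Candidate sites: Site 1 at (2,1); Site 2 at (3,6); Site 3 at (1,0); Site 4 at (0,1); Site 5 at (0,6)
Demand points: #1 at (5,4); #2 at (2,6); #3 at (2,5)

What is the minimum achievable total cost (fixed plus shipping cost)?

Open {Site 2}: assign each demand point to its cheapest open site.
  #1→Site 2 2, #2→Site 2 1, #3→Site 2 1
  shipping cost 4, fixed 3 → total 7.
Compare {Site 2, Site 3}: shipping cost 4 + fixed 6 = 10.
Compare {Site 1, Site 2}: shipping cost 4 + fixed 9 = 13.
Compare {Site 2, Site 4}: shipping cost 4 + fixed 9 = 13.
All other subsets cost ≥ 10. Minimum total cost: 7.

7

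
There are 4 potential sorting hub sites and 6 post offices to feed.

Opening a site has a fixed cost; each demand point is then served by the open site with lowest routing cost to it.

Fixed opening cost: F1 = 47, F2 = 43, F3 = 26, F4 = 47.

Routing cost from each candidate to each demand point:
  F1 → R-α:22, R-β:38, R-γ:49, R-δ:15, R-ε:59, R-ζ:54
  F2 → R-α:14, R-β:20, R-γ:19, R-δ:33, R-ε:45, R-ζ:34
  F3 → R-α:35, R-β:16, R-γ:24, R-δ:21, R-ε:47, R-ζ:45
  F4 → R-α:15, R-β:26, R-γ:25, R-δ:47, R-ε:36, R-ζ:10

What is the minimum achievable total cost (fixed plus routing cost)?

195

Open {F3, F4}: assign each demand point to its cheapest open site.
  R-α→F4 15, R-β→F3 16, R-γ→F3 24, R-δ→F3 21, R-ε→F4 36, R-ζ→F4 10
  routing cost 122, fixed 73 → total 195.
Compare {F4}: routing cost 159 + fixed 47 = 206.
Compare {F2}: routing cost 165 + fixed 43 = 208.
Compare {F3}: routing cost 188 + fixed 26 = 214.
All other subsets cost ≥ 206. Minimum total cost: 195.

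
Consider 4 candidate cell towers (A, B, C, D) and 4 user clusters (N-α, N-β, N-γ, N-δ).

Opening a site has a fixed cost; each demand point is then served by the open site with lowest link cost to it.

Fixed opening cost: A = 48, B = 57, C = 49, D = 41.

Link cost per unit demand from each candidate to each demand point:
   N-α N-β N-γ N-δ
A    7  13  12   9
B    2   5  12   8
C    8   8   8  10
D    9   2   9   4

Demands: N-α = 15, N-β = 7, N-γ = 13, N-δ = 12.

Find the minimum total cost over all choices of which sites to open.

307

Open {B, D}: assign each demand point to its cheapest open site.
  N-α→B 15×2=30, N-β→D 7×2=14, N-γ→D 13×9=117, N-δ→D 12×4=48
  link cost 209, fixed 98 → total 307.
Compare {B, C, D}: link cost 196 + fixed 147 = 343.
Compare {D}: link cost 314 + fixed 41 = 355.
Compare {A, B, D}: link cost 209 + fixed 146 = 355.
All other subsets cost ≥ 343. Minimum total cost: 307.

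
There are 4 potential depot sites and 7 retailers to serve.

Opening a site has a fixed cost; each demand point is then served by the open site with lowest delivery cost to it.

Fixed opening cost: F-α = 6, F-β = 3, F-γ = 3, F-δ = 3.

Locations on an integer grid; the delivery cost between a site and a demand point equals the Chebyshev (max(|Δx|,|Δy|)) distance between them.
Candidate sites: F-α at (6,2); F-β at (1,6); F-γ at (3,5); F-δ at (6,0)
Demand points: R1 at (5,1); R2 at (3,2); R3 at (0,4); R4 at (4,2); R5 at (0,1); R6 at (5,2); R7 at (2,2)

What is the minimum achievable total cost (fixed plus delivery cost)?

24

Open {F-γ, F-δ}: assign each demand point to its cheapest open site.
  R1→F-δ 1, R2→F-γ 3, R3→F-γ 3, R4→F-δ 2, R5→F-γ 4, R6→F-δ 2, R7→F-γ 3
  delivery cost 18, fixed 6 → total 24.
Compare {F-β, F-δ}: delivery cost 19 + fixed 6 = 25.
Compare {F-γ}: delivery cost 23 + fixed 3 = 26.
Compare {F-α, F-γ}: delivery cost 17 + fixed 9 = 26.
All other subsets cost ≥ 25. Minimum total cost: 24.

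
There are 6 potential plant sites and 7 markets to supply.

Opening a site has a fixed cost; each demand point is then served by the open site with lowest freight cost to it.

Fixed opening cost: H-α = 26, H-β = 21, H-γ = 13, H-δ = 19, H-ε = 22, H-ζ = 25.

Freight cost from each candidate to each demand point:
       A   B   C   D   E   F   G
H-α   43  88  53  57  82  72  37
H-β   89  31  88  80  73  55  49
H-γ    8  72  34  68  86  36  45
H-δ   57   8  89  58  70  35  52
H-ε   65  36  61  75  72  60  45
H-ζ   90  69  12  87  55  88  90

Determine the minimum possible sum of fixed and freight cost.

Open {H-γ, H-δ, H-ζ}: assign each demand point to its cheapest open site.
  A→H-γ 8, B→H-δ 8, C→H-ζ 12, D→H-δ 58, E→H-ζ 55, F→H-δ 35, G→H-γ 45
  freight cost 221, fixed 57 → total 278.
Compare {H-γ, H-δ}: freight cost 258 + fixed 32 = 290.
Compare {H-α, H-γ, H-δ, H-ζ}: freight cost 212 + fixed 83 = 295.
Compare {H-β, H-γ, H-δ, H-ζ}: freight cost 221 + fixed 78 = 299.
All other subsets cost ≥ 290. Minimum total cost: 278.

278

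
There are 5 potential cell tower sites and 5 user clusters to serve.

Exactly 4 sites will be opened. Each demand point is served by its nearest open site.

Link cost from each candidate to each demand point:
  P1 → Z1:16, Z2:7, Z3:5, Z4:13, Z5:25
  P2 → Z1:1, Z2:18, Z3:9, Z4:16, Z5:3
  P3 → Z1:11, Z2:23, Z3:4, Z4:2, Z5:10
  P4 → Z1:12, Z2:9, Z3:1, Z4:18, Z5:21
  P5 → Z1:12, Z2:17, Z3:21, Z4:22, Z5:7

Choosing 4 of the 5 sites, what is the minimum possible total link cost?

Open {P1, P2, P3, P4}.
  Z1→P2 1, Z2→P1 7, Z3→P4 1, Z4→P3 2, Z5→P2 3  ⇒ total 14.
Compare {P2, P3, P4, P5}: total 16.
Compare {P1, P2, P3, P5}: total 17.
No size-4 selection does better; minimum is 14.

14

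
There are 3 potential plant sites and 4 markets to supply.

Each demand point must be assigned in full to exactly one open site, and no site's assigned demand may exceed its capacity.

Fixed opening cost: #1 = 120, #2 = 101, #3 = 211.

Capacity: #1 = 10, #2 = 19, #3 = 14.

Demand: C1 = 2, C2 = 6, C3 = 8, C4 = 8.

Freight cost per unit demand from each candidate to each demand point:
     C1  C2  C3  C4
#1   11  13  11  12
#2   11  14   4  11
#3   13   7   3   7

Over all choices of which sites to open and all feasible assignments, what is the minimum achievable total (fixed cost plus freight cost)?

Open {#1, #2}; cheapest assignment that respects the capacities:
  #1 (cap 10, load 8): C1, C2 — cost 2×11 + 6×13 = 100
  #2 (cap 19, load 16): C3, C4 — cost 8×4 + 8×11 = 120
  Shipping 220, fixed 221 → total 441.
  Any other capacity-feasible assignment to {#1, #2} ships for at least 220.
Compare {#2, #3}: its best feasible assignment gives total 464.
Compare {#1, #3}: its best feasible assignment gives total 515.
Every other set of open sites that can feasibly serve all demand totals ≥ 464 even under its best assignment. Minimum: 441.

441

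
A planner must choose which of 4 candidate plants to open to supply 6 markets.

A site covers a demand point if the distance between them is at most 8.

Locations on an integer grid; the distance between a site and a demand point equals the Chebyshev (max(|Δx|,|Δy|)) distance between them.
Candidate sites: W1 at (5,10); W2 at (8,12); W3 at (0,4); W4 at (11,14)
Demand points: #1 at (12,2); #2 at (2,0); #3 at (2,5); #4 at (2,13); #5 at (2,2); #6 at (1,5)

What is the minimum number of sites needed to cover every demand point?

2

Coverage sets (demand points within 8 of each site):
  W1: {#1, #3, #4, #5, #6}
  W2: {#3, #4, #6}
  W3: {#2, #3, #5, #6}
  W4: {}
No single site covers all 6 demand points.
But {W1, W3} covers everything, so the minimum is 2.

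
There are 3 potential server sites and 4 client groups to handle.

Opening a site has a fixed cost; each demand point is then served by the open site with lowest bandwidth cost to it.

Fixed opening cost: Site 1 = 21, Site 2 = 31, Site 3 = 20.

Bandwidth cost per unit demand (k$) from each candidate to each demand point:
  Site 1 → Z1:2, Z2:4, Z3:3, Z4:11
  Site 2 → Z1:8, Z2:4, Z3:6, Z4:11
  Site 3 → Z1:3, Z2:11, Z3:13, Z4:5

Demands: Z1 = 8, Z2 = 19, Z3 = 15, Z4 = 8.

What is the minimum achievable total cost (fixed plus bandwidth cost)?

218

Open {Site 1, Site 3}: assign each demand point to its cheapest open site.
  Z1→Site 1 8×2=16, Z2→Site 1 19×4=76, Z3→Site 1 15×3=45, Z4→Site 3 8×5=40
  bandwidth cost 177, fixed 41 → total 218.
Compare {Site 1}: bandwidth cost 225 + fixed 21 = 246.
Compare {Site 1, Site 2, Site 3}: bandwidth cost 177 + fixed 72 = 249.
Compare {Site 1, Site 2}: bandwidth cost 225 + fixed 52 = 277.
All other subsets cost ≥ 246. Minimum total cost: 218.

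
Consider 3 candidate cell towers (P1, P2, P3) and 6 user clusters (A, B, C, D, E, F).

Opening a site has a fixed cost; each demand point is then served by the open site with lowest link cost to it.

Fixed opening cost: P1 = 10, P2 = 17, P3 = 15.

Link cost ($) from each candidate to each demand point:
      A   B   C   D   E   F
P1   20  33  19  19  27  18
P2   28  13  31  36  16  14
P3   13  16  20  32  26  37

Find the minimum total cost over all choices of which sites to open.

Open {P1, P2}: assign each demand point to its cheapest open site.
  A→P1 20, B→P2 13, C→P1 19, D→P1 19, E→P2 16, F→P2 14
  link cost 101, fixed 27 → total 128.
Compare {P1, P3}: link cost 111 + fixed 25 = 136.
Compare {P1, P2, P3}: link cost 94 + fixed 42 = 136.
Compare {P2, P3}: link cost 108 + fixed 32 = 140.
All other subsets cost ≥ 136. Minimum total cost: 128.

128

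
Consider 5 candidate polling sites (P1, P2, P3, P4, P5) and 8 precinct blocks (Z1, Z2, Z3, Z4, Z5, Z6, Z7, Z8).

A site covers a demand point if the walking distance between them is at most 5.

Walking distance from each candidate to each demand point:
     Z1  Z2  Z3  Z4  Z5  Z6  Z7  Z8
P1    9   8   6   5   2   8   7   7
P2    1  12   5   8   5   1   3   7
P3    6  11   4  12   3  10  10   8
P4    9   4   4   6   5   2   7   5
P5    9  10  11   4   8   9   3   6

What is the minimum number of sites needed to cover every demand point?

3

Coverage sets (demand points within 5 of each site):
  P1: {Z4, Z5}
  P2: {Z1, Z3, Z5, Z6, Z7}
  P3: {Z3, Z5}
  P4: {Z2, Z3, Z5, Z6, Z8}
  P5: {Z4, Z7}
No 2 sites suffice: every size-2 union leaves at least one demand point uncovered.
But {P1, P2, P4} covers everything, so the minimum is 3.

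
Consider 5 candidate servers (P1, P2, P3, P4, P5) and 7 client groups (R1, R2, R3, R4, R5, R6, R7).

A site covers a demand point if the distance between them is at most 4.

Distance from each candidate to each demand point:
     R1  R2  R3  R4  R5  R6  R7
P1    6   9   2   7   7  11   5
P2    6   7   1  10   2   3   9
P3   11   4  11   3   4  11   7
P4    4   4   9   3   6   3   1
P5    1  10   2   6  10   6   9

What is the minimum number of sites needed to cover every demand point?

Coverage sets (demand points within 4 of each site):
  P1: {R3}
  P2: {R3, R5, R6}
  P3: {R2, R4, R5}
  P4: {R1, R2, R4, R6, R7}
  P5: {R1, R3}
No single site covers all 7 demand points.
But {P2, P4} covers everything, so the minimum is 2.

2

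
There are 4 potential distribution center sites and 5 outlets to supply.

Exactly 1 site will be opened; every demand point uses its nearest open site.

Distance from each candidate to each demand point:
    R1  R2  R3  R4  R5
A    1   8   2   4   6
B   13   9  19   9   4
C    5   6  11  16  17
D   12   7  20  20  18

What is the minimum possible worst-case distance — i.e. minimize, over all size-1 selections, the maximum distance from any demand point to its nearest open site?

Open {A}.
  Farthest demand point is R2 at distance 8 (to A); all others are ≤ 8.
With {C} the worst case is 17.
With {B} the worst case is 19.
No size-1 selection achieves below 8.

8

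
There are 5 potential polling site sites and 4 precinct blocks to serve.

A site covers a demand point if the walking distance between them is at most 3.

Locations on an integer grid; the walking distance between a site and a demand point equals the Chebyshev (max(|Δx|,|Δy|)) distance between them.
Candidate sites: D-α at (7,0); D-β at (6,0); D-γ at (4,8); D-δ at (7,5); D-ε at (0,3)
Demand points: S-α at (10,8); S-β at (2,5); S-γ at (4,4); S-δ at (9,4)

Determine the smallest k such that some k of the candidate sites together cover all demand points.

Coverage sets (demand points within 3 of each site):
  D-α: {}
  D-β: {}
  D-γ: {S-β}
  D-δ: {S-α, S-γ, S-δ}
  D-ε: {S-β}
No single site covers all 4 demand points.
But {D-γ, D-δ} covers everything, so the minimum is 2.

2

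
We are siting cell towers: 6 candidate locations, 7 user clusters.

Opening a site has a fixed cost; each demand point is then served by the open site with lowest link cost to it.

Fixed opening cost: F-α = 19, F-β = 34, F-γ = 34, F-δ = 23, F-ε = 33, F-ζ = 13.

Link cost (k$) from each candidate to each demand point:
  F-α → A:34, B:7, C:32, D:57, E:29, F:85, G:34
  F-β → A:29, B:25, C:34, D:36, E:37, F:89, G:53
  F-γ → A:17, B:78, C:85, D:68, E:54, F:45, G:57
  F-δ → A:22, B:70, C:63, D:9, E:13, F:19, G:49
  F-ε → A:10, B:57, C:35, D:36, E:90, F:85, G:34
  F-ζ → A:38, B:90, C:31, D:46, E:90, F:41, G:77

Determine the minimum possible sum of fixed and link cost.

178

Open {F-α, F-δ}: assign each demand point to its cheapest open site.
  A→F-δ 22, B→F-α 7, C→F-α 32, D→F-δ 9, E→F-δ 13, F→F-δ 19, G→F-α 34
  link cost 136, fixed 42 → total 178.
Compare {F-α, F-δ, F-ζ}: link cost 135 + fixed 55 = 190.
Compare {F-α, F-δ, F-ε}: link cost 124 + fixed 75 = 199.
Compare {F-α, F-γ, F-δ}: link cost 131 + fixed 76 = 207.
All other subsets cost ≥ 190. Minimum total cost: 178.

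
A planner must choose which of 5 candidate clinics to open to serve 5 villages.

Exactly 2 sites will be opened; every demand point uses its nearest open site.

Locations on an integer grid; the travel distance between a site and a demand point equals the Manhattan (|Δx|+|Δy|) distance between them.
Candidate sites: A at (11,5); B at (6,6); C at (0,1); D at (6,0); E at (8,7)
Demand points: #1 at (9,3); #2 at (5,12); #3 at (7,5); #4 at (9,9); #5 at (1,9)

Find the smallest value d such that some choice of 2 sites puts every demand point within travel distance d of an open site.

Open {A, B}.
  Farthest demand point is #5 at travel distance 8 (to B); all others are ≤ 8.
With {B, C} the worst case is 8.
With {B, D} the worst case is 8.
No size-2 selection achieves below 8.

8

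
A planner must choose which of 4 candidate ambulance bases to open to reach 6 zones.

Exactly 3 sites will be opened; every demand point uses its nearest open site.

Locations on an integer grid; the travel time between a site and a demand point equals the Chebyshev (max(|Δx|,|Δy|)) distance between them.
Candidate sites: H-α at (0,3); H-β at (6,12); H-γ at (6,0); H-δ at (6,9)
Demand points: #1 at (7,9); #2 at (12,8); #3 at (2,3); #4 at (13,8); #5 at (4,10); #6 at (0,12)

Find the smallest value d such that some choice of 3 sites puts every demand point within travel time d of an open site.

7

Open {H-α, H-β, H-γ}.
  Farthest demand point is #4 at travel time 7 (to H-β); all others are ≤ 7.
With {H-α, H-β, H-δ} the worst case is 7.
With {H-α, H-γ, H-δ} the worst case is 7.
No size-3 selection achieves below 7.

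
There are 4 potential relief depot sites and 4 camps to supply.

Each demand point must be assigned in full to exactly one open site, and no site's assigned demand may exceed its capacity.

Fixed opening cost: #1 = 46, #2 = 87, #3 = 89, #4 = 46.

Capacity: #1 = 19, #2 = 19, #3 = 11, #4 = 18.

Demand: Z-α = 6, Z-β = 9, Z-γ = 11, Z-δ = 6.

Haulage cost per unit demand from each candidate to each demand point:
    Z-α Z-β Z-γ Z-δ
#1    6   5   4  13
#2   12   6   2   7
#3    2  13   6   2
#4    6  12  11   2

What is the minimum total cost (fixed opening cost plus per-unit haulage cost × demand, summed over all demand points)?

278

Open {#1, #2}; cheapest assignment that respects the capacities:
  #1 (cap 19, load 15): Z-α, Z-β — cost 6×6 + 9×5 = 81
  #2 (cap 19, load 17): Z-γ, Z-δ — cost 11×2 + 6×7 = 64
  Shipping 145, fixed 133 → total 278.
  Any other capacity-feasible assignment to {#1, #2} ships for at least 145.
Compare {#1, #4}: its best feasible assignment gives total 292.
Compare {#1, #2, #4}: its best feasible assignment gives total 294.
Every other set of open sites that can feasibly serve all demand totals ≥ 292 even under its best assignment. Minimum: 278.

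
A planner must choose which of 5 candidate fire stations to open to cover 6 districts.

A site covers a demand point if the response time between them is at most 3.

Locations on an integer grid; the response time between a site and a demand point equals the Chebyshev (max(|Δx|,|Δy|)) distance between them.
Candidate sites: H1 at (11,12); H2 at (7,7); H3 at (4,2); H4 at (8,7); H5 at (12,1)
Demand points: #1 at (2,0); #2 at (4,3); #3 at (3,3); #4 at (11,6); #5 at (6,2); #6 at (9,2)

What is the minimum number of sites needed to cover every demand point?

3

Coverage sets (demand points within 3 of each site):
  H1: {}
  H2: {}
  H3: {#1, #2, #3, #5}
  H4: {#4}
  H5: {#6}
No 2 sites suffice: every size-2 union leaves at least one demand point uncovered.
But {H3, H4, H5} covers everything, so the minimum is 3.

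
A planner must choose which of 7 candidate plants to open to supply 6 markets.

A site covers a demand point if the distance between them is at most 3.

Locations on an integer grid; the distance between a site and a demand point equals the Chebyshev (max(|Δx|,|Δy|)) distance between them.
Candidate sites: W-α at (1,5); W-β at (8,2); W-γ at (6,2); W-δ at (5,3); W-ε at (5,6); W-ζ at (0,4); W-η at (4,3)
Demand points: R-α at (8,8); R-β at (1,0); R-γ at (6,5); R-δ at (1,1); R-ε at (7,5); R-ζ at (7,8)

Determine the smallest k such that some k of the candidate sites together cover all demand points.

2

Coverage sets (demand points within 3 of each site):
  W-α: {}
  W-β: {R-γ, R-ε}
  W-γ: {R-γ, R-ε}
  W-δ: {R-γ, R-ε}
  W-ε: {R-α, R-γ, R-ε, R-ζ}
  W-ζ: {R-δ}
  W-η: {R-β, R-γ, R-δ, R-ε}
No single site covers all 6 demand points.
But {W-ε, W-η} covers everything, so the minimum is 2.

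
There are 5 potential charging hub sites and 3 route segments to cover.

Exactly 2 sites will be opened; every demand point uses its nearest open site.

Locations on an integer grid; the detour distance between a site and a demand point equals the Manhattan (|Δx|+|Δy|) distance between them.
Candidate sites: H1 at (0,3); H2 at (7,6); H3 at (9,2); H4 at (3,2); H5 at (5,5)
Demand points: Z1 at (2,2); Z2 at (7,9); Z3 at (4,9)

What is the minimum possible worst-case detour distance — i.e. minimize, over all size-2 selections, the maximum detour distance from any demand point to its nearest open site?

Open {H1, H2}.
  Farthest demand point is Z3 at detour distance 6 (to H2); all others are ≤ 6.
With {H1, H5} the worst case is 6.
With {H2, H4} the worst case is 6.
No size-2 selection achieves below 6.

6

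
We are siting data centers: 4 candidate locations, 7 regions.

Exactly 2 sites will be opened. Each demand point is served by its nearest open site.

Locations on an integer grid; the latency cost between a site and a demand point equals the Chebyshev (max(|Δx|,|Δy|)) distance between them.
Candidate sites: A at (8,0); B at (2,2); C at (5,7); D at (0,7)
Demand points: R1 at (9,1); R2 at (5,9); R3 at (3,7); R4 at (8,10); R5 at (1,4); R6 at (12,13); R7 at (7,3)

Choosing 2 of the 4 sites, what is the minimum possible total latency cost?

Open {A, C}.
  R1→A 1, R2→C 2, R3→C 2, R4→C 3, R5→C 4, R6→C 7, R7→A 3  ⇒ total 22.
Compare {B, C}: total 26.
Compare {C, D}: total 27.
No size-2 selection does better; minimum is 22.

22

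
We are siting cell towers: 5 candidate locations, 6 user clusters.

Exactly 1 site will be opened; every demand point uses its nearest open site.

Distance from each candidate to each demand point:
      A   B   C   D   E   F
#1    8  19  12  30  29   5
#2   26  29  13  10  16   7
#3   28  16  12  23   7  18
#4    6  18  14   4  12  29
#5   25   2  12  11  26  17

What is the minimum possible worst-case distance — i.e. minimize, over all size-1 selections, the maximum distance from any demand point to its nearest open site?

Open {#5}.
  Farthest demand point is E at distance 26 (to #5); all others are ≤ 26.
With {#3} the worst case is 28.
With {#2} the worst case is 29.
No size-1 selection achieves below 26.

26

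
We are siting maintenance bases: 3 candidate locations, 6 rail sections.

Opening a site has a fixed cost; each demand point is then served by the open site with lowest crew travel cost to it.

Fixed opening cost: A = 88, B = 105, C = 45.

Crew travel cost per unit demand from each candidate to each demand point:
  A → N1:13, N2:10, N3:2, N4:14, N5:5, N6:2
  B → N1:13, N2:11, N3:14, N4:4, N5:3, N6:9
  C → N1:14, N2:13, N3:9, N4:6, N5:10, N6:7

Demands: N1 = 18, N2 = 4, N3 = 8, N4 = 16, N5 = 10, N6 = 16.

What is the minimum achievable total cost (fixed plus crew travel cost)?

601

Open {A, C}: assign each demand point to its cheapest open site.
  N1→A 18×13=234, N2→A 4×10=40, N3→A 8×2=16, N4→C 16×6=96, N5→A 10×5=50, N6→A 16×2=32
  crew travel cost 468, fixed 133 → total 601.
Compare {A, B}: crew travel cost 416 + fixed 193 = 609.
Compare {A, B, C}: crew travel cost 416 + fixed 238 = 654.
Compare {A}: crew travel cost 596 + fixed 88 = 684.
All other subsets cost ≥ 609. Minimum total cost: 601.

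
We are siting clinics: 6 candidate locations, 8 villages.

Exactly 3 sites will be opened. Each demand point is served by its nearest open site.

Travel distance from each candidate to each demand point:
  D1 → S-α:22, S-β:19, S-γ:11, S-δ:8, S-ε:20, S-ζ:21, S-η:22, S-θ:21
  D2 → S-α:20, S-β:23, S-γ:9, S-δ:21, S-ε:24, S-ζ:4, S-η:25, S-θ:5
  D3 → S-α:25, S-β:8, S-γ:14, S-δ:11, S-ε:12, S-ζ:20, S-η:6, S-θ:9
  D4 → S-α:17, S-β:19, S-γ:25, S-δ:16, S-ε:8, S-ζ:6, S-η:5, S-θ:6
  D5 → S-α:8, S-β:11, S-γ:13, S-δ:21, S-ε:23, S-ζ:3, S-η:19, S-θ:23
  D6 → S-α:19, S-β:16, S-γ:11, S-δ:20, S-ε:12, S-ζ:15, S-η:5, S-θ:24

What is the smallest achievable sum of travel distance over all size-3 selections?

Open {D1, D4, D5}.
  S-α→D5 8, S-β→D5 11, S-γ→D1 11, S-δ→D1 8, S-ε→D4 8, S-ζ→D5 3, S-η→D4 5, S-θ→D4 6  ⇒ total 60.
Compare {D2, D3, D5}: total 62.
Compare {D3, D4, D5}: total 62.
No size-3 selection does better; minimum is 60.

60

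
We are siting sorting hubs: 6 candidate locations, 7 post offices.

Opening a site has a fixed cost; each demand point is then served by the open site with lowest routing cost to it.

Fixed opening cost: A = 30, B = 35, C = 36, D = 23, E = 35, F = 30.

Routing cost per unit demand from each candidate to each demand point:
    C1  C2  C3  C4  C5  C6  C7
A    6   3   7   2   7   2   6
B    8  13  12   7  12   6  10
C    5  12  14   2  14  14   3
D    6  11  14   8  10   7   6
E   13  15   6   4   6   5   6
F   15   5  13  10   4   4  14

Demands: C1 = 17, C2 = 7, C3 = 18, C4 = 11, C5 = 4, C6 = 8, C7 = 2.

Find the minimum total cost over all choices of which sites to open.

Open {A}: assign each demand point to its cheapest open site.
  C1→A 17×6=102, C2→A 7×3=21, C3→A 18×7=126, C4→A 11×2=22, C5→A 4×7=28, C6→A 8×2=16, C7→A 2×6=12
  routing cost 327, fixed 30 → total 357.
Compare {A, C}: routing cost 304 + fixed 66 = 370.
Compare {A, E}: routing cost 305 + fixed 65 = 370.
Compare {A, F}: routing cost 315 + fixed 60 = 375.
All other subsets cost ≥ 370. Minimum total cost: 357.

357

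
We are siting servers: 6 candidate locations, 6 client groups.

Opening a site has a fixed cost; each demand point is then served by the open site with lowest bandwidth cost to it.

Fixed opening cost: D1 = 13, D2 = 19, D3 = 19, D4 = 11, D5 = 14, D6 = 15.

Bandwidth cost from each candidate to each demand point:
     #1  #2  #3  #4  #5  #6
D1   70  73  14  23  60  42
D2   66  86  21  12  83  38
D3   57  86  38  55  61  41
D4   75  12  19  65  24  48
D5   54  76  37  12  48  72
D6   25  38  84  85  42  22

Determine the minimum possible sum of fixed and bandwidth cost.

154

Open {D4, D5, D6}: assign each demand point to its cheapest open site.
  #1→D6 25, #2→D4 12, #3→D4 19, #4→D5 12, #5→D4 24, #6→D6 22
  bandwidth cost 114, fixed 40 → total 154.
Compare {D1, D4, D6}: bandwidth cost 120 + fixed 39 = 159.
Compare {D2, D4, D6}: bandwidth cost 114 + fixed 45 = 159.
Compare {D1, D4, D5, D6}: bandwidth cost 109 + fixed 53 = 162.
All other subsets cost ≥ 159. Minimum total cost: 154.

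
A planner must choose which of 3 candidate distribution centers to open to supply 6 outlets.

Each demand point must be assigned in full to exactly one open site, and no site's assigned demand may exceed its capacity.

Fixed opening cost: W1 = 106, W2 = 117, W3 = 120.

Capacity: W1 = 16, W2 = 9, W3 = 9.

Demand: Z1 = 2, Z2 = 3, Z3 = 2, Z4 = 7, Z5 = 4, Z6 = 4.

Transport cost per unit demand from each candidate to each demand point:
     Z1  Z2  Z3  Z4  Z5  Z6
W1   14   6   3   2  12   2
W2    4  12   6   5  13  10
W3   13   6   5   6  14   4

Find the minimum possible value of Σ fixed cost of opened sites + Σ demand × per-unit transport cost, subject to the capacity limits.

Open {W1, W2}; cheapest assignment that respects the capacities:
  W1 (cap 16, load 16): Z2, Z3, Z4, Z6 — cost 3×6 + 2×3 + 7×2 + 4×2 = 46
  W2 (cap 9, load 6): Z1, Z5 — cost 2×4 + 4×13 = 60
  Shipping 106, fixed 223 → total 329.
  Any other capacity-feasible assignment to {W1, W2} ships for at least 106.
Compare {W1, W3}: its best feasible assignment gives total 350.
Compare {W1, W2, W3}: its best feasible assignment gives total 449.
Every other set of open sites that can feasibly serve all demand totals ≥ 350 even under its best assignment. Minimum: 329.

329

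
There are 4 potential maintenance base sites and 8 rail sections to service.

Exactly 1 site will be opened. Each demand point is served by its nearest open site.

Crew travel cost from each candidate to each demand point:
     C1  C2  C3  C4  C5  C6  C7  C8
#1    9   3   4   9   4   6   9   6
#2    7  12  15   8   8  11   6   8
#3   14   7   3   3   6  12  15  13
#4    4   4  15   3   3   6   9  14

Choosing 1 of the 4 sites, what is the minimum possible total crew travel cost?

50

Open {#1}.
  C1→#1 9, C2→#1 3, C3→#1 4, C4→#1 9, C5→#1 4, C6→#1 6, C7→#1 9, C8→#1 6  ⇒ total 50.
Compare {#4}: total 58.
Compare {#3}: total 73.
No size-1 selection does better; minimum is 50.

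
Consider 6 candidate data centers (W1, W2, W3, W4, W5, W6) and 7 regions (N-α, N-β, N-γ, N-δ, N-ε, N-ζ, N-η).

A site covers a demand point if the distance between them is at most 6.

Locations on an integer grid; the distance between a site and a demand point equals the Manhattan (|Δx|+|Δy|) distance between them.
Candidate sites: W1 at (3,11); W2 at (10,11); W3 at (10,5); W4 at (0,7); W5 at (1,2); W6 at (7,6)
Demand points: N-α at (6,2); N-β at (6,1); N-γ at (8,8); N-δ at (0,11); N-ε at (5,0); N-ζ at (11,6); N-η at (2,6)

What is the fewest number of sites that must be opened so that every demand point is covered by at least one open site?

Coverage sets (demand points within 6 of each site):
  W1: {N-δ, N-η}
  W2: {N-γ, N-ζ}
  W3: {N-γ, N-ζ}
  W4: {N-δ, N-η}
  W5: {N-α, N-β, N-ε, N-η}
  W6: {N-α, N-β, N-γ, N-ζ, N-η}
No 2 sites suffice: every size-2 union leaves at least one demand point uncovered.
But {W1, W2, W5} covers everything, so the minimum is 3.

3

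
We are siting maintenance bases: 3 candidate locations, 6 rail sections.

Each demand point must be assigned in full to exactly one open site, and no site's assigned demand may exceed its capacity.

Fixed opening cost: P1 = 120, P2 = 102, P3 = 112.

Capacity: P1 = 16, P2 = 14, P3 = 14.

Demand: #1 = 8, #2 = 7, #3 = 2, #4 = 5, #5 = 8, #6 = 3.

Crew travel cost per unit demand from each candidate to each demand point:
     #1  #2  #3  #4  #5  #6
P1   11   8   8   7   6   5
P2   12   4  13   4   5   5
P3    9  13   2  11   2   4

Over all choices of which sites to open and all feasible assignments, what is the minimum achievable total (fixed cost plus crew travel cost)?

502

Open {P1, P2, P3}; cheapest assignment that respects the capacities:
  P1 (cap 16, load 8): #1 — cost 8×11 = 88
  P2 (cap 14, load 12): #2, #4 — cost 7×4 + 5×4 = 48
  P3 (cap 14, load 13): #3, #5, #6 — cost 2×2 + 8×2 + 3×4 = 32
  Shipping 168, fixed 334 → total 502.
  Any other capacity-feasible assignment to {P1, P2, P3} ships for at least 168.
Total demand is 33 and no other set of sites has combined capacity ≥ 33, so {P1, P2, P3} is the only feasible choice of open sites. Minimum: 502.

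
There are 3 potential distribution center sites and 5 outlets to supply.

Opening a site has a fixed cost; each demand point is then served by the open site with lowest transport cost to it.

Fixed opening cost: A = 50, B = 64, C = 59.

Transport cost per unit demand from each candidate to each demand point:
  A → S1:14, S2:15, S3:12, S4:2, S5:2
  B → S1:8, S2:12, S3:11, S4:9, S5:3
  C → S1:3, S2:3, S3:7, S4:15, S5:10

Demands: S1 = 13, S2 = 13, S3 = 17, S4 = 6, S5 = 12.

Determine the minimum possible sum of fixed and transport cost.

342

Open {A, C}: assign each demand point to its cheapest open site.
  S1→C 13×3=39, S2→C 13×3=39, S3→C 17×7=119, S4→A 6×2=12, S5→A 12×2=24
  transport cost 233, fixed 109 → total 342.
Compare {A, B, C}: transport cost 233 + fixed 173 = 406.
Compare {B, C}: transport cost 287 + fixed 123 = 410.
Compare {C}: transport cost 407 + fixed 59 = 466.
All other subsets cost ≥ 406. Minimum total cost: 342.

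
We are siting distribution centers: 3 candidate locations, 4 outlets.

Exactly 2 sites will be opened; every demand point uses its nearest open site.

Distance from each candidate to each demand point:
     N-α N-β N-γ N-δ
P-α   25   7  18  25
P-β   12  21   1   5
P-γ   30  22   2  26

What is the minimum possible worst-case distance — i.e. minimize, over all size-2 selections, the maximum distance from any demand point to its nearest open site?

Open {P-α, P-β}.
  Farthest demand point is N-α at distance 12 (to P-β); all others are ≤ 12.
With {P-β, P-γ} the worst case is 21.
With {P-α, P-γ} the worst case is 25.
No size-2 selection achieves below 12.

12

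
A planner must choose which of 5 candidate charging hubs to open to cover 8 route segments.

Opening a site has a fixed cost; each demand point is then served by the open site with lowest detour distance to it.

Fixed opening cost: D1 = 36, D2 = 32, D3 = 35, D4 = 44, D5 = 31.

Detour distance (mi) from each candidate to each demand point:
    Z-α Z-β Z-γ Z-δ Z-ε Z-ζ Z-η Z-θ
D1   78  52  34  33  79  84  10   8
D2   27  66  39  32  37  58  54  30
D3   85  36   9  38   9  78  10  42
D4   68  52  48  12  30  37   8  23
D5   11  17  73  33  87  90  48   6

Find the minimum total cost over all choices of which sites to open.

219

Open {D3, D4, D5}: assign each demand point to its cheapest open site.
  Z-α→D5 11, Z-β→D5 17, Z-γ→D3 9, Z-δ→D4 12, Z-ε→D3 9, Z-ζ→D4 37, Z-η→D4 8, Z-θ→D5 6
  detour distance 109, fixed 110 → total 219.
Compare {D3, D5}: detour distance 173 + fixed 66 = 239.
Compare {D4, D5}: detour distance 169 + fixed 75 = 244.
Compare {D2, D3, D5}: detour distance 152 + fixed 98 = 250.
All other subsets cost ≥ 239. Minimum total cost: 219.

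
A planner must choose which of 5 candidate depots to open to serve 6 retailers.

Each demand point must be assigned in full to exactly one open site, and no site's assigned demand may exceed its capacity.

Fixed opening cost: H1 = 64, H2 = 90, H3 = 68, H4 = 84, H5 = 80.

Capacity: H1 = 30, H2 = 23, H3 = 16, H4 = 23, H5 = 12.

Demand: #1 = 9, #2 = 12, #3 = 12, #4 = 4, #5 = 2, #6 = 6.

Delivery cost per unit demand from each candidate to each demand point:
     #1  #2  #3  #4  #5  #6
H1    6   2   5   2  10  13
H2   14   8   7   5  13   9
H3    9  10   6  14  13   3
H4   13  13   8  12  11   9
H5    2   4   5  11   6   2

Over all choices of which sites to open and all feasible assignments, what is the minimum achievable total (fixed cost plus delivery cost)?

343

Open {H1, H3}; cheapest assignment that respects the capacities:
  H1 (cap 30, load 30): #2, #3, #4, #5 — cost 12×2 + 12×5 + 4×2 + 2×10 = 112
  H3 (cap 16, load 15): #1, #6 — cost 9×9 + 6×3 = 99
  Shipping 211, fixed 132 → total 343.
  Any other capacity-feasible assignment to {H1, H3} ships for at least 211.
Compare {H1, H3, H5}: its best feasible assignment gives total 352.
Compare {H1, H2}: its best feasible assignment gives total 398.
Every other set of open sites that can feasibly serve all demand totals ≥ 352 even under its best assignment. Minimum: 343.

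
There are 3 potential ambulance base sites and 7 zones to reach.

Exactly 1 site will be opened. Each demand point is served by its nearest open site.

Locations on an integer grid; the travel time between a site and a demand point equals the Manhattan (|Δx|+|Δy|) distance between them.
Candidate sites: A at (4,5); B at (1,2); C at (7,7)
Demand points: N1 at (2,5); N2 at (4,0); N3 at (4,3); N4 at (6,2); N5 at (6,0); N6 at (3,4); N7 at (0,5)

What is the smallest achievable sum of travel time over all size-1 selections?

27

Open {A}.
  N1→A 2, N2→A 5, N3→A 2, N4→A 5, N5→A 7, N6→A 2, N7→A 4  ⇒ total 27.
Compare {B}: total 33.
Compare {C}: total 54.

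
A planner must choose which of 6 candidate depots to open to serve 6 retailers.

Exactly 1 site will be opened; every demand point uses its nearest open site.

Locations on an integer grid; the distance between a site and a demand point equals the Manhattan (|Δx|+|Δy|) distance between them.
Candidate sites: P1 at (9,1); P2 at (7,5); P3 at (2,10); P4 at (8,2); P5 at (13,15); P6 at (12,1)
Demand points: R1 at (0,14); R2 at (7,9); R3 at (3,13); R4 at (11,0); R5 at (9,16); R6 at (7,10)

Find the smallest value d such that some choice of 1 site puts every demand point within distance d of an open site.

Open {P2}.
  Farthest demand point is R1 at distance 16 (to P2); all others are ≤ 16.
With {P5} the worst case is 17.
With {P3} the worst case is 19.
No size-1 selection achieves below 16.

16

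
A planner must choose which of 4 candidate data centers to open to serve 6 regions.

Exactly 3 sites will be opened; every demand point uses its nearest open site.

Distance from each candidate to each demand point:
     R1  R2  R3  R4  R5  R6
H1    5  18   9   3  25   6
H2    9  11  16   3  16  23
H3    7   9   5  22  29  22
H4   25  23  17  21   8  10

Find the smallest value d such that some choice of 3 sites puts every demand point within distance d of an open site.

9

Open {H1, H3, H4}.
  Farthest demand point is R2 at distance 9 (to H3); all others are ≤ 9.
With {H2, H3, H4} the worst case is 10.
With {H1, H2, H4} the worst case is 11.
No size-3 selection achieves below 9.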